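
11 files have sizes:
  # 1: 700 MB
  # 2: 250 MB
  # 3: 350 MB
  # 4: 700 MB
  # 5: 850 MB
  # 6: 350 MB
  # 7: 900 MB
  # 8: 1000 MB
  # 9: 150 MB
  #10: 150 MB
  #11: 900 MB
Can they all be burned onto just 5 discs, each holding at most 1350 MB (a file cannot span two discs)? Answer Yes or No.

Total = 6300 MB; ⌈6300/1350⌉ = 5.
6 files each exceed half the capacity and cannot share a disc, forcing at least 6 discs.
At least 6 discs are required, but only 5 are allowed.

No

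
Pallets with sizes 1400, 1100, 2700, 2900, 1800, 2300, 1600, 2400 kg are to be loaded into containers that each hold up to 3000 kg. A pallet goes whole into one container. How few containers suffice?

6

Total = 2900 + 2700 + 2400 + 2300 + 1800 + 1600 + 1400 + 1100 = 16200 kg.
Lower bound: ⌈16200/3000⌉ = 6 containers.
A packing using 6 containers:
  container 1: 2900 = 2900
  container 2: 2700 = 2700
  container 3: 2400 = 2400
  container 4: 2300 = 2300
  container 5: 1800 + 1100 = 2900
  container 6: 1600 + 1400 = 3000
This matches the lower bound, so 6 is optimal.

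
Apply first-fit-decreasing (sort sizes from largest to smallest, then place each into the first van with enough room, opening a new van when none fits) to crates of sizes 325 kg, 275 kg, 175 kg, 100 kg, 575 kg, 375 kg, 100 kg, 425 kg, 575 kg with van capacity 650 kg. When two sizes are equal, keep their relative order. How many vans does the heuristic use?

5

Sorted descending: 575, 575, 425, 375, 325, 275, 175, 100, 100.
  575 → van 1 (new)  [load 575/650]
  575 → van 2 (new)  [load 575/650]
  425 → van 3 (new)  [load 425/650]
  375 → van 4 (new)  [load 375/650]
  325 → van 5 (new)  [load 325/650]
  275 → van 4  [load 650/650]
  175 → van 3  [load 600/650]
  100 → van 5  [load 425/650]
  100 → van 5  [load 525/650]
5 vans opened.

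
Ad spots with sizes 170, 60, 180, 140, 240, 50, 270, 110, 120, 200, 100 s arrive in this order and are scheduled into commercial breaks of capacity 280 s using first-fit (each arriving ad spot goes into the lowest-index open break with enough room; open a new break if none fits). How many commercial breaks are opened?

  170 → break 1 (new)  [load 170/280]
  60 → break 1  [load 230/280]
  180 → break 2 (new)  [load 180/280]
  140 → break 3 (new)  [load 140/280]
  240 → break 4 (new)  [load 240/280]
  50 → break 1  [load 280/280]
  270 → break 5 (new)  [load 270/280]
  110 → break 3  [load 250/280]
  120 → break 6 (new)  [load 120/280]
  200 → break 7 (new)  [load 200/280]
  100 → break 2  [load 280/280]
7 commercial breaks opened.

7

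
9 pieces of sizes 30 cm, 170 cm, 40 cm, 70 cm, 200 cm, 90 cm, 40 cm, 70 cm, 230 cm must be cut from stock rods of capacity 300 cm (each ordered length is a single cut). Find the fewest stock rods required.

Total = 230 + 200 + 170 + 90 + 70 + 70 + 40 + 40 + 30 = 940 cm.
Lower bound: ⌈940/300⌉ = 4 stock rods.
A packing using 4 stock rods:
  stock rod 1: 230 + 70 = 300
  stock rod 2: 200 + 90 = 290
  stock rod 3: 170 + 70 + 40 = 280
  stock rod 4: 40 + 30 = 70
This matches the lower bound, so 4 is optimal.

4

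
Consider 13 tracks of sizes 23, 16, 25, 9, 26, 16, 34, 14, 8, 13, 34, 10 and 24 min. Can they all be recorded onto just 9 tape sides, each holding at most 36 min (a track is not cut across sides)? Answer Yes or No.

A valid assignment using 8 tape sides:
  side 1: 34 = 34
  side 2: 34 = 34
  side 3: 26 + 10 = 36
  side 4: 25 + 9 = 34
  side 5: 24 + 8 = 32
  side 6: 23 + 13 = 36
  side 7: 16 + 16 = 32
  side 8: 14 = 14
That uses only 8 ≤ 9, so 9 tape sides are enough.

Yes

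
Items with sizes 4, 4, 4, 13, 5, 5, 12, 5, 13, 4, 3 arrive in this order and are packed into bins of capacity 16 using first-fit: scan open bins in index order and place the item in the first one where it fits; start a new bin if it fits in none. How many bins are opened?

  4 → bin 1 (new)  [load 4/16]
  4 → bin 1  [load 8/16]
  4 → bin 1  [load 12/16]
  13 → bin 2 (new)  [load 13/16]
  5 → bin 3 (new)  [load 5/16]
  5 → bin 3  [load 10/16]
  12 → bin 4 (new)  [load 12/16]
  5 → bin 3  [load 15/16]
  13 → bin 5 (new)  [load 13/16]
  4 → bin 1  [load 16/16]
  3 → bin 2  [load 16/16]
5 bins opened.

5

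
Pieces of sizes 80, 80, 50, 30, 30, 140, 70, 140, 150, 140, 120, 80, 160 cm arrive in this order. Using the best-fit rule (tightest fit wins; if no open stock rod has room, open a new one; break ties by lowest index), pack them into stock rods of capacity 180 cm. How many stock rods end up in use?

9

  80 → stock rod 1 (new)  [load 80/180]
  80 → stock rod 1  [load 160/180]
  50 → stock rod 2 (new)  [load 50/180]
  30 → stock rod 2  [load 80/180]
  30 → stock rod 2  [load 110/180]
  140 → stock rod 3 (new)  [load 140/180]
  70 → stock rod 2  [load 180/180]
  140 → stock rod 4 (new)  [load 140/180]
  150 → stock rod 5 (new)  [load 150/180]
  140 → stock rod 6 (new)  [load 140/180]
  120 → stock rod 7 (new)  [load 120/180]
  80 → stock rod 8 (new)  [load 80/180]
  160 → stock rod 9 (new)  [load 160/180]
9 stock rods opened.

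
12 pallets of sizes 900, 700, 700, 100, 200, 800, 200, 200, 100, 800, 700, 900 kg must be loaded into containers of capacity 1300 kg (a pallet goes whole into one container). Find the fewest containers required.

7

Total = 900 + 900 + 800 + 800 + 700 + 700 + 700 + 200 + 200 + 200 + 100 + 100 = 6300 kg.
Lower bound: ⌈6300/1300⌉ = 5 containers.
Also, 7 pallets each exceed 650 kg, and no two of those can share a container, so at least 7 containers are needed.
A packing using 7 containers:
  container 1: 900 + 200 + 200 = 1300
  container 2: 900 + 200 + 100 + 100 = 1300
  container 3: 800 = 800
  container 4: 800 = 800
  container 5: 700 = 700
  container 6: 700 = 700
  container 7: 700 = 700
This matches the lower bound, so 7 is optimal.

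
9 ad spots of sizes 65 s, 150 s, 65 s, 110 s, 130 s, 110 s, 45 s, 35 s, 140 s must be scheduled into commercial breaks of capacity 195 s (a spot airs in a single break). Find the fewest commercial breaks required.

5

Total = 150 + 140 + 130 + 110 + 110 + 65 + 65 + 45 + 35 = 850 s.
Lower bound: ⌈850/195⌉ = 5 commercial breaks.
A packing using 5 commercial breaks:
  break 1: 150 + 45 = 195
  break 2: 140 + 35 = 175
  break 3: 130 + 65 = 195
  break 4: 110 + 65 = 175
  break 5: 110 = 110
This matches the lower bound, so 5 is optimal.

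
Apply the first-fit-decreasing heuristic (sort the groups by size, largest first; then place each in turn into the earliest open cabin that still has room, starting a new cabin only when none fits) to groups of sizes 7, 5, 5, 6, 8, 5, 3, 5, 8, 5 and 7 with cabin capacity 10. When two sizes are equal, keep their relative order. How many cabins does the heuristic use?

Sorted descending: 8, 8, 7, 7, 6, 5, 5, 5, 5, 5, 3.
  8 → cabin 1 (new)  [load 8/10]
  8 → cabin 2 (new)  [load 8/10]
  7 → cabin 3 (new)  [load 7/10]
  7 → cabin 4 (new)  [load 7/10]
  6 → cabin 5 (new)  [load 6/10]
  5 → cabin 6 (new)  [load 5/10]
  5 → cabin 6  [load 10/10]
  5 → cabin 7 (new)  [load 5/10]
  5 → cabin 7  [load 10/10]
  5 → cabin 8 (new)  [load 5/10]
  3 → cabin 3  [load 10/10]
8 cabins opened.

8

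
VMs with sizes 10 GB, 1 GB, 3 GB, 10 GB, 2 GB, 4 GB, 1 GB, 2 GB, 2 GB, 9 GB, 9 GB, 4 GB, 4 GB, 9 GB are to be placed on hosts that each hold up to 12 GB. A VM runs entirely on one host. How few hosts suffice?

Total = 10 + 10 + 9 + 9 + 9 + 4 + 4 + 4 + 3 + 2 + 2 + 2 + 1 + 1 = 70 GB.
Lower bound: ⌈70/12⌉ = 6 hosts.
A packing using 6 hosts:
  host 1: 10 + 2 = 12
  host 2: 10 + 2 = 12
  host 3: 9 + 3 = 12
  host 4: 9 + 2 + 1 = 12
  host 5: 9 + 1 = 10
  host 6: 4 + 4 + 4 = 12
This matches the lower bound, so 6 is optimal.

6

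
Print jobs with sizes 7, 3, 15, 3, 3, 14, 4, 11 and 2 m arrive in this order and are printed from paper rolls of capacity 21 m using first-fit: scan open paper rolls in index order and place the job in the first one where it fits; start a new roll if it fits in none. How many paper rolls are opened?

4

  7 → roll 1 (new)  [load 7/21]
  3 → roll 1  [load 10/21]
  15 → roll 2 (new)  [load 15/21]
  3 → roll 1  [load 13/21]
  3 → roll 1  [load 16/21]
  14 → roll 3 (new)  [load 14/21]
  4 → roll 1  [load 20/21]
  11 → roll 4 (new)  [load 11/21]
  2 → roll 2  [load 17/21]
4 paper rolls opened.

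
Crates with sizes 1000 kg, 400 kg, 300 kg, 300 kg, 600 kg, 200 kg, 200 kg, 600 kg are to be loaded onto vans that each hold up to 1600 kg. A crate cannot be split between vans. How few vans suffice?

Total = 1000 + 600 + 600 + 400 + 300 + 300 + 200 + 200 = 3600 kg.
Lower bound: ⌈3600/1600⌉ = 3 vans.
A packing using 3 vans:
  van 1: 1000 + 600 = 1600
  van 2: 600 + 400 + 300 + 300 = 1600
  van 3: 200 + 200 = 400
This matches the lower bound, so 3 is optimal.

3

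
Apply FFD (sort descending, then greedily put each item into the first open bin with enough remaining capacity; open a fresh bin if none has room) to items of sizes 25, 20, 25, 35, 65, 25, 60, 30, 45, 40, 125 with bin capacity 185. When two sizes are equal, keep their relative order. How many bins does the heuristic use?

Sorted descending: 125, 65, 60, 45, 40, 35, 30, 25, 25, 25, 20.
  125 → bin 1 (new)  [load 125/185]
  65 → bin 2 (new)  [load 65/185]
  60 → bin 1  [load 185/185]
  45 → bin 2  [load 110/185]
  40 → bin 2  [load 150/185]
  35 → bin 2  [load 185/185]
  30 → bin 3 (new)  [load 30/185]
  25 → bin 3  [load 55/185]
  25 → bin 3  [load 80/185]
  25 → bin 3  [load 105/185]
  20 → bin 3  [load 125/185]
3 bins opened.

3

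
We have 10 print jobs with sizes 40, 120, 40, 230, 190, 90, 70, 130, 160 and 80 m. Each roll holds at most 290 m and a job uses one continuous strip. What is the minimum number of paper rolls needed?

5

Total = 230 + 190 + 160 + 130 + 120 + 90 + 80 + 70 + 40 + 40 = 1150 m.
Lower bound: ⌈1150/290⌉ = 4 paper rolls.
A packing using 5 paper rolls:
  roll 1: 230 + 40 = 270
  roll 2: 190 + 90 = 280
  roll 3: 160 + 130 = 290
  roll 4: 120 + 80 + 70 = 270
  roll 5: 40 = 40
No arrangement into 4 paper rolls stays within capacity, so 5 is optimal.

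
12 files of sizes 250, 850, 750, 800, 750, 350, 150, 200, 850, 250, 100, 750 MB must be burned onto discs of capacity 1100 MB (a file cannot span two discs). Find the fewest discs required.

Total = 850 + 850 + 800 + 750 + 750 + 750 + 350 + 250 + 250 + 200 + 150 + 100 = 6050 MB.
Lower bound: ⌈6050/1100⌉ = 6 discs.
A packing using 6 discs:
  disc 1: 850 + 250 = 1100
  disc 2: 850 + 250 = 1100
  disc 3: 800 + 200 + 100 = 1100
  disc 4: 750 + 350 = 1100
  disc 5: 750 + 150 = 900
  disc 6: 750 = 750
This matches the lower bound, so 6 is optimal.

6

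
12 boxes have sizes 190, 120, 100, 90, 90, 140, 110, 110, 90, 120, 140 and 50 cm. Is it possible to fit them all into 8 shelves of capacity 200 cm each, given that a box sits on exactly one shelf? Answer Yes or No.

Yes

A valid assignment using 8 shelves:
  shelf 1: 190 = 190
  shelf 2: 140 + 50 = 190
  shelf 3: 140 = 140
  shelf 4: 120 = 120
  shelf 5: 120 = 120
  shelf 6: 110 + 90 = 200
  shelf 7: 110 + 90 = 200
  shelf 8: 100 + 90 = 190
Every load is within 200 cm, so 8 shelves suffice.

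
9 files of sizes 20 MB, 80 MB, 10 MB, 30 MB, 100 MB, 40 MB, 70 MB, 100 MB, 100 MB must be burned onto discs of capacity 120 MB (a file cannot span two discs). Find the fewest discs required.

5

Total = 100 + 100 + 100 + 80 + 70 + 40 + 30 + 20 + 10 = 550 MB.
Lower bound: ⌈550/120⌉ = 5 discs.
A packing using 5 discs:
  disc 1: 100 + 20 = 120
  disc 2: 100 + 10 = 110
  disc 3: 100 = 100
  disc 4: 80 + 40 = 120
  disc 5: 70 + 30 = 100
This matches the lower bound, so 5 is optimal.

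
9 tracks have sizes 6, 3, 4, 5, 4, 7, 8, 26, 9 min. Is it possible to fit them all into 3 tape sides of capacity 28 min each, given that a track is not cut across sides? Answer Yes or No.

Yes

A valid assignment using 3 tape sides:
  side 1: 26 = 26
  side 2: 9 + 8 + 7 + 4 = 28
  side 3: 6 + 5 + 4 + 3 = 18
Every load is within 28 min, so 3 tape sides suffice.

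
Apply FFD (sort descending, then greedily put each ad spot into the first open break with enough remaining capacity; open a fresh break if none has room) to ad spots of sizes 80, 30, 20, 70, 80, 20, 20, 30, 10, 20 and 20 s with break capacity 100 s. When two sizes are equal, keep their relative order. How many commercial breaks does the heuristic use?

4

Sorted descending: 80, 80, 70, 30, 30, 20, 20, 20, 20, 20, 10.
  80 → break 1 (new)  [load 80/100]
  80 → break 2 (new)  [load 80/100]
  70 → break 3 (new)  [load 70/100]
  30 → break 3  [load 100/100]
  30 → break 4 (new)  [load 30/100]
  20 → break 1  [load 100/100]
  20 → break 2  [load 100/100]
  20 → break 4  [load 50/100]
  20 → break 4  [load 70/100]
  20 → break 4  [load 90/100]
  10 → break 4  [load 100/100]
4 commercial breaks opened.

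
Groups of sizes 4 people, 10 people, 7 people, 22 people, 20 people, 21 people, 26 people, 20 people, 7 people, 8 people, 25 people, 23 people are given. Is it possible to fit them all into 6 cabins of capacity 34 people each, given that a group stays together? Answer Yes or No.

No

Total = 193 people; ⌈193/34⌉ = 6.
7 groups each exceed half the capacity and cannot share a cabin, forcing at least 7 cabins.
At least 7 cabins are required, but only 6 are allowed.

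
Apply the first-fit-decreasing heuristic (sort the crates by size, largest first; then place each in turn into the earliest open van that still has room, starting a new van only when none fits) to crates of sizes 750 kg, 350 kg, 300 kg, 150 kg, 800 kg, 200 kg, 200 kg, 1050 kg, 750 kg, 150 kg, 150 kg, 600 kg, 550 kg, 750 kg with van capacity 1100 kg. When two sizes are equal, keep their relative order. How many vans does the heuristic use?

7

Sorted descending: 1050, 800, 750, 750, 750, 600, 550, 350, 300, 200, 200, 150, 150, 150.
  1050 → van 1 (new)  [load 1050/1100]
  800 → van 2 (new)  [load 800/1100]
  750 → van 3 (new)  [load 750/1100]
  750 → van 4 (new)  [load 750/1100]
  750 → van 5 (new)  [load 750/1100]
  600 → van 6 (new)  [load 600/1100]
  550 → van 7 (new)  [load 550/1100]
  350 → van 3  [load 1100/1100]
  300 → van 2  [load 1100/1100]
  200 → van 4  [load 950/1100]
  200 → van 5  [load 950/1100]
  150 → van 4  [load 1100/1100]
  150 → van 5  [load 1100/1100]
  150 → van 6  [load 750/1100]
7 vans opened.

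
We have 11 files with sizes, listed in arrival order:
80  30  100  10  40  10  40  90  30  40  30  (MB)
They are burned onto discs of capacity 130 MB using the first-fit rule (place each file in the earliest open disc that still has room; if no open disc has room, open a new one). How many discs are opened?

4

  80 → disc 1 (new)  [load 80/130]
  30 → disc 1  [load 110/130]
  100 → disc 2 (new)  [load 100/130]
  10 → disc 1  [load 120/130]
  40 → disc 3 (new)  [load 40/130]
  10 → disc 1  [load 130/130]
  40 → disc 3  [load 80/130]
  90 → disc 4 (new)  [load 90/130]
  30 → disc 2  [load 130/130]
  40 → disc 3  [load 120/130]
  30 → disc 4  [load 120/130]
4 discs opened.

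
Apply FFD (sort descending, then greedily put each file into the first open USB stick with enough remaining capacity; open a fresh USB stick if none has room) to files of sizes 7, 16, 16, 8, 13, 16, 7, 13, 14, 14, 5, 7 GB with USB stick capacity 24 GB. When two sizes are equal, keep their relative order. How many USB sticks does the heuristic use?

7

Sorted descending: 16, 16, 16, 14, 14, 13, 13, 8, 7, 7, 7, 5.
  16 → USB stick 1 (new)  [load 16/24]
  16 → USB stick 2 (new)  [load 16/24]
  16 → USB stick 3 (new)  [load 16/24]
  14 → USB stick 4 (new)  [load 14/24]
  14 → USB stick 5 (new)  [load 14/24]
  13 → USB stick 6 (new)  [load 13/24]
  13 → USB stick 7 (new)  [load 13/24]
  8 → USB stick 1  [load 24/24]
  7 → USB stick 2  [load 23/24]
  7 → USB stick 3  [load 23/24]
  7 → USB stick 4  [load 21/24]
  5 → USB stick 5  [load 19/24]
7 USB sticks opened.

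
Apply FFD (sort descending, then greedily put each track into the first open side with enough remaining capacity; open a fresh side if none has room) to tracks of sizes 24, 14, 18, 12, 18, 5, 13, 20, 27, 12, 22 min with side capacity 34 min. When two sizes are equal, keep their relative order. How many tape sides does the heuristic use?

Sorted descending: 27, 24, 22, 20, 18, 18, 14, 13, 12, 12, 5.
  27 → side 1 (new)  [load 27/34]
  24 → side 2 (new)  [load 24/34]
  22 → side 3 (new)  [load 22/34]
  20 → side 4 (new)  [load 20/34]
  18 → side 5 (new)  [load 18/34]
  18 → side 6 (new)  [load 18/34]
  14 → side 4  [load 34/34]
  13 → side 5  [load 31/34]
  12 → side 3  [load 34/34]
  12 → side 6  [load 30/34]
  5 → side 1  [load 32/34]
6 tape sides opened.

6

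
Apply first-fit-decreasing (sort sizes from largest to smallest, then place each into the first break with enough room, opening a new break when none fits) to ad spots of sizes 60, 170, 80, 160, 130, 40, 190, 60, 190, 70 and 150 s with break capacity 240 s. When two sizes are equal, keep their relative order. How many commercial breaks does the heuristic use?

Sorted descending: 190, 190, 170, 160, 150, 130, 80, 70, 60, 60, 40.
  190 → break 1 (new)  [load 190/240]
  190 → break 2 (new)  [load 190/240]
  170 → break 3 (new)  [load 170/240]
  160 → break 4 (new)  [load 160/240]
  150 → break 5 (new)  [load 150/240]
  130 → break 6 (new)  [load 130/240]
  80 → break 4  [load 240/240]
  70 → break 3  [load 240/240]
  60 → break 5  [load 210/240]
  60 → break 6  [load 190/240]
  40 → break 1  [load 230/240]
6 commercial breaks opened.

6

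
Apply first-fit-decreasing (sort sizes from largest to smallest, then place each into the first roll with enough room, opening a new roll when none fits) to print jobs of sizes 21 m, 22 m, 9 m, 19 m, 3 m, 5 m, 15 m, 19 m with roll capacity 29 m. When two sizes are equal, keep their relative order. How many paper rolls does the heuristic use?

Sorted descending: 22, 21, 19, 19, 15, 9, 5, 3.
  22 → roll 1 (new)  [load 22/29]
  21 → roll 2 (new)  [load 21/29]
  19 → roll 3 (new)  [load 19/29]
  19 → roll 4 (new)  [load 19/29]
  15 → roll 5 (new)  [load 15/29]
  9 → roll 3  [load 28/29]
  5 → roll 1  [load 27/29]
  3 → roll 2  [load 24/29]
5 paper rolls opened.

5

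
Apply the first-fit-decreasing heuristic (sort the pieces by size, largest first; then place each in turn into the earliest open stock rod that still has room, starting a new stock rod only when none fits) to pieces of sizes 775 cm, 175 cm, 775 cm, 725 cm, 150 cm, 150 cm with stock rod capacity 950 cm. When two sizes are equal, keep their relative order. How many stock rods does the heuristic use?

3

Sorted descending: 775, 775, 725, 175, 150, 150.
  775 → stock rod 1 (new)  [load 775/950]
  775 → stock rod 2 (new)  [load 775/950]
  725 → stock rod 3 (new)  [load 725/950]
  175 → stock rod 1  [load 950/950]
  150 → stock rod 2  [load 925/950]
  150 → stock rod 3  [load 875/950]
3 stock rods opened.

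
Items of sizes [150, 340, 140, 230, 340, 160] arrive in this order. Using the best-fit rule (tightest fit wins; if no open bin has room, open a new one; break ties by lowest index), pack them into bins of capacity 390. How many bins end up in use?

4

  150 → bin 1 (new)  [load 150/390]
  340 → bin 2 (new)  [load 340/390]
  140 → bin 1  [load 290/390]
  230 → bin 3 (new)  [load 230/390]
  340 → bin 4 (new)  [load 340/390]
  160 → bin 3  [load 390/390]
4 bins opened.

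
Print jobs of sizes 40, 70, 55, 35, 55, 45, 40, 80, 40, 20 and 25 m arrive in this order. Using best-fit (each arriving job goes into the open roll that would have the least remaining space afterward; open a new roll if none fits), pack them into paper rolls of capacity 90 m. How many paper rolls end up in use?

  40 → roll 1 (new)  [load 40/90]
  70 → roll 2 (new)  [load 70/90]
  55 → roll 3 (new)  [load 55/90]
  35 → roll 3  [load 90/90]
  55 → roll 4 (new)  [load 55/90]
  45 → roll 1  [load 85/90]
  40 → roll 5 (new)  [load 40/90]
  80 → roll 6 (new)  [load 80/90]
  40 → roll 5  [load 80/90]
  20 → roll 2  [load 90/90]
  25 → roll 4  [load 80/90]
6 paper rolls opened.

6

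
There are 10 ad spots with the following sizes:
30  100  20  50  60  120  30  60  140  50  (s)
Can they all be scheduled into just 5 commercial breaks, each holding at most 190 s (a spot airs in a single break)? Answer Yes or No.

A valid assignment using 4 commercial breaks:
  break 1: 140 + 50 = 190
  break 2: 120 + 60 = 180
  break 3: 100 + 60 + 30 = 190
  break 4: 50 + 30 + 20 = 100
That uses only 4 ≤ 5, so 5 commercial breaks are enough.

Yes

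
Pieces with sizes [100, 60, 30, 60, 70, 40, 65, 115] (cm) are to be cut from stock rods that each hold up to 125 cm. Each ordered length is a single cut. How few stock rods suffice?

5

Total = 115 + 100 + 70 + 65 + 60 + 60 + 40 + 30 = 540 cm.
Lower bound: ⌈540/125⌉ = 5 stock rods.
A packing using 5 stock rods:
  stock rod 1: 115 = 115
  stock rod 2: 100 = 100
  stock rod 3: 70 + 40 = 110
  stock rod 4: 65 + 60 = 125
  stock rod 5: 60 + 30 = 90
This matches the lower bound, so 5 is optimal.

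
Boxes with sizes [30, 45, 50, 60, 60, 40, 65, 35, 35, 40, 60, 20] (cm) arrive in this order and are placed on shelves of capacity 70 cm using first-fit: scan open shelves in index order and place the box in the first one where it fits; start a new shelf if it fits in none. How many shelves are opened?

  30 → shelf 1 (new)  [load 30/70]
  45 → shelf 2 (new)  [load 45/70]
  50 → shelf 3 (new)  [load 50/70]
  60 → shelf 4 (new)  [load 60/70]
  60 → shelf 5 (new)  [load 60/70]
  40 → shelf 1  [load 70/70]
  65 → shelf 6 (new)  [load 65/70]
  35 → shelf 7 (new)  [load 35/70]
  35 → shelf 7  [load 70/70]
  40 → shelf 8 (new)  [load 40/70]
  60 → shelf 9 (new)  [load 60/70]
  20 → shelf 2  [load 65/70]
9 shelves opened.

9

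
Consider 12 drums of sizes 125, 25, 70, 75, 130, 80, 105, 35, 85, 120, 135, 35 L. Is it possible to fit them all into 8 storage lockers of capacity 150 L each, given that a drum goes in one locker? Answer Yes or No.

A valid assignment using 8 storage lockers:
  locker 1: 135 = 135
  locker 2: 130 = 130
  locker 3: 125 + 25 = 150
  locker 4: 120 = 120
  locker 5: 105 + 35 = 140
  locker 6: 85 + 35 = 120
  locker 7: 80 + 70 = 150
  locker 8: 75 = 75
Every load is within 150 L, so 8 storage lockers suffice.

Yes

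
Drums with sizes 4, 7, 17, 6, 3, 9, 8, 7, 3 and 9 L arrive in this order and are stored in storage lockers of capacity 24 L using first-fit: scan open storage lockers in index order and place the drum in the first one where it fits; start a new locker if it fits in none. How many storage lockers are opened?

4

  4 → locker 1 (new)  [load 4/24]
  7 → locker 1  [load 11/24]
  17 → locker 2 (new)  [load 17/24]
  6 → locker 1  [load 17/24]
  3 → locker 1  [load 20/24]
  9 → locker 3 (new)  [load 9/24]
  8 → locker 3  [load 17/24]
  7 → locker 2  [load 24/24]
  3 → locker 1  [load 23/24]
  9 → locker 4 (new)  [load 9/24]
4 storage lockers opened.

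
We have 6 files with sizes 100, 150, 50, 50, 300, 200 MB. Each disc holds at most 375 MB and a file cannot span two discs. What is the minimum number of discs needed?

Total = 300 + 200 + 150 + 100 + 50 + 50 = 850 MB.
Lower bound: ⌈850/375⌉ = 3 discs.
A packing using 3 discs:
  disc 1: 300 + 50 = 350
  disc 2: 200 + 150 = 350
  disc 3: 100 + 50 = 150
This matches the lower bound, so 3 is optimal.

3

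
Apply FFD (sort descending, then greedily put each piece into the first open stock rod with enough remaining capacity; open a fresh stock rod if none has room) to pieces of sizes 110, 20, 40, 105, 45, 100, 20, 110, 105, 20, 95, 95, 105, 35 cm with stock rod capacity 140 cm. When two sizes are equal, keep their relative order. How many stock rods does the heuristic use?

Sorted descending: 110, 110, 105, 105, 105, 100, 95, 95, 45, 40, 35, 20, 20, 20.
  110 → stock rod 1 (new)  [load 110/140]
  110 → stock rod 2 (new)  [load 110/140]
  105 → stock rod 3 (new)  [load 105/140]
  105 → stock rod 4 (new)  [load 105/140]
  105 → stock rod 5 (new)  [load 105/140]
  100 → stock rod 6 (new)  [load 100/140]
  95 → stock rod 7 (new)  [load 95/140]
  95 → stock rod 8 (new)  [load 95/140]
  45 → stock rod 7  [load 140/140]
  40 → stock rod 6  [load 140/140]
  35 → stock rod 3  [load 140/140]
  20 → stock rod 1  [load 130/140]
  20 → stock rod 2  [load 130/140]
  20 → stock rod 4  [load 125/140]
8 stock rods opened.

8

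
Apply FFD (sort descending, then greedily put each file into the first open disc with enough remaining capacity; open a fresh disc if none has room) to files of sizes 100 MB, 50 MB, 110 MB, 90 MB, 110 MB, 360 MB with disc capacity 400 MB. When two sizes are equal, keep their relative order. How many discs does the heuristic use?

Sorted descending: 360, 110, 110, 100, 90, 50.
  360 → disc 1 (new)  [load 360/400]
  110 → disc 2 (new)  [load 110/400]
  110 → disc 2  [load 220/400]
  100 → disc 2  [load 320/400]
  90 → disc 3 (new)  [load 90/400]
  50 → disc 2  [load 370/400]
3 discs opened.

3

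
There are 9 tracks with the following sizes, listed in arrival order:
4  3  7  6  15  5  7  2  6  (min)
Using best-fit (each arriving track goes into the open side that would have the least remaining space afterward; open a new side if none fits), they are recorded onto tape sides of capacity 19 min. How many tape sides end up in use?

  4 → side 1 (new)  [load 4/19]
  3 → side 1  [load 7/19]
  7 → side 1  [load 14/19]
  6 → side 2 (new)  [load 6/19]
  15 → side 3 (new)  [load 15/19]
  5 → side 1  [load 19/19]
  7 → side 2  [load 13/19]
  2 → side 3  [load 17/19]
  6 → side 2  [load 19/19]
3 tape sides opened.

3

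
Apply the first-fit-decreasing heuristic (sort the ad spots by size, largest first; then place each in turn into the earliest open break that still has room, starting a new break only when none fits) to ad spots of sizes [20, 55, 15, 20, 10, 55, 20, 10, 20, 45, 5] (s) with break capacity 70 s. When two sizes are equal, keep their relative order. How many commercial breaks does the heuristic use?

Sorted descending: 55, 55, 45, 20, 20, 20, 20, 15, 10, 10, 5.
  55 → break 1 (new)  [load 55/70]
  55 → break 2 (new)  [load 55/70]
  45 → break 3 (new)  [load 45/70]
  20 → break 3  [load 65/70]
  20 → break 4 (new)  [load 20/70]
  20 → break 4  [load 40/70]
  20 → break 4  [load 60/70]
  15 → break 1  [load 70/70]
  10 → break 2  [load 65/70]
  10 → break 4  [load 70/70]
  5 → break 2  [load 70/70]
4 commercial breaks opened.

4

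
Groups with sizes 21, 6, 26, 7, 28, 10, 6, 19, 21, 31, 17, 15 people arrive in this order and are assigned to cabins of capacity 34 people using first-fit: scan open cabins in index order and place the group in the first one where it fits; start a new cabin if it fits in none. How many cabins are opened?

  21 → cabin 1 (new)  [load 21/34]
  6 → cabin 1  [load 27/34]
  26 → cabin 2 (new)  [load 26/34]
  7 → cabin 1  [load 34/34]
  28 → cabin 3 (new)  [load 28/34]
  10 → cabin 4 (new)  [load 10/34]
  6 → cabin 2  [load 32/34]
  19 → cabin 4  [load 29/34]
  21 → cabin 5 (new)  [load 21/34]
  31 → cabin 6 (new)  [load 31/34]
  17 → cabin 7 (new)  [load 17/34]
  15 → cabin 7  [load 32/34]
7 cabins opened.

7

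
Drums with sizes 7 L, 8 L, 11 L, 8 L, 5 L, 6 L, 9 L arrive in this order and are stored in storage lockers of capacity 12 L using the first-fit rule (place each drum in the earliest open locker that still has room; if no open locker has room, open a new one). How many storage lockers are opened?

6

  7 → locker 1 (new)  [load 7/12]
  8 → locker 2 (new)  [load 8/12]
  11 → locker 3 (new)  [load 11/12]
  8 → locker 4 (new)  [load 8/12]
  5 → locker 1  [load 12/12]
  6 → locker 5 (new)  [load 6/12]
  9 → locker 6 (new)  [load 9/12]
6 storage lockers opened.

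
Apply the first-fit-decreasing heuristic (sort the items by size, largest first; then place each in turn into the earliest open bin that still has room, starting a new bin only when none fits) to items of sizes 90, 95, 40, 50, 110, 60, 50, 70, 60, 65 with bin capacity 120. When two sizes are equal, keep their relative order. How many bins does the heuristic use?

Sorted descending: 110, 95, 90, 70, 65, 60, 60, 50, 50, 40.
  110 → bin 1 (new)  [load 110/120]
  95 → bin 2 (new)  [load 95/120]
  90 → bin 3 (new)  [load 90/120]
  70 → bin 4 (new)  [load 70/120]
  65 → bin 5 (new)  [load 65/120]
  60 → bin 6 (new)  [load 60/120]
  60 → bin 6  [load 120/120]
  50 → bin 4  [load 120/120]
  50 → bin 5  [load 115/120]
  40 → bin 7 (new)  [load 40/120]
7 bins opened.

7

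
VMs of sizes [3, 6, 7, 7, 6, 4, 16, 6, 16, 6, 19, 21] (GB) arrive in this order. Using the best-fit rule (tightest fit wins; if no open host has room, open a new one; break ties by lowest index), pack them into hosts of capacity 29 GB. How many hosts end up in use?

5

  3 → host 1 (new)  [load 3/29]
  6 → host 1  [load 9/29]
  7 → host 1  [load 16/29]
  7 → host 1  [load 23/29]
  6 → host 1  [load 29/29]
  4 → host 2 (new)  [load 4/29]
  16 → host 2  [load 20/29]
  6 → host 2  [load 26/29]
  16 → host 3 (new)  [load 16/29]
  6 → host 3  [load 22/29]
  19 → host 4 (new)  [load 19/29]
  21 → host 5 (new)  [load 21/29]
5 hosts opened.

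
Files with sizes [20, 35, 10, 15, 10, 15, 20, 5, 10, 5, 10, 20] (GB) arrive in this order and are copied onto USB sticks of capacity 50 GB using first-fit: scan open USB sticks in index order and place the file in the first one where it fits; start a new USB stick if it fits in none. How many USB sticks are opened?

  20 → USB stick 1 (new)  [load 20/50]
  35 → USB stick 2 (new)  [load 35/50]
  10 → USB stick 1  [load 30/50]
  15 → USB stick 1  [load 45/50]
  10 → USB stick 2  [load 45/50]
  15 → USB stick 3 (new)  [load 15/50]
  20 → USB stick 3  [load 35/50]
  5 → USB stick 1  [load 50/50]
  10 → USB stick 3  [load 45/50]
  5 → USB stick 2  [load 50/50]
  10 → USB stick 4 (new)  [load 10/50]
  20 → USB stick 4  [load 30/50]
4 USB sticks opened.

4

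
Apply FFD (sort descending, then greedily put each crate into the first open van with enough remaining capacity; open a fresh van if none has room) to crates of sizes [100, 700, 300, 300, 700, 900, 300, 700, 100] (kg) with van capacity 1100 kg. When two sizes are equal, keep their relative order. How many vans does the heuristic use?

Sorted descending: 900, 700, 700, 700, 300, 300, 300, 100, 100.
  900 → van 1 (new)  [load 900/1100]
  700 → van 2 (new)  [load 700/1100]
  700 → van 3 (new)  [load 700/1100]
  700 → van 4 (new)  [load 700/1100]
  300 → van 2  [load 1000/1100]
  300 → van 3  [load 1000/1100]
  300 → van 4  [load 1000/1100]
  100 → van 1  [load 1000/1100]
  100 → van 1  [load 1100/1100]
4 vans opened.

4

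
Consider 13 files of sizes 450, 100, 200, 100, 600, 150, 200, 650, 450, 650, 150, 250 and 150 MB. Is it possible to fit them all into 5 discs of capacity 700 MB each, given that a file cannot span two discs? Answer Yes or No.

Total = 4100 MB; ⌈4100/700⌉ = 6.
At least 6 discs are required, but only 5 are allowed.

No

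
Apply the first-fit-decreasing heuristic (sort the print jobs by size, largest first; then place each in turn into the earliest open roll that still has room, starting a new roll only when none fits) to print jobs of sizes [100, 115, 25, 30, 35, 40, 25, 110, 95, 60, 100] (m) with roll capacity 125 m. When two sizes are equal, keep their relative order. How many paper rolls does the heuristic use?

7

Sorted descending: 115, 110, 100, 100, 95, 60, 40, 35, 30, 25, 25.
  115 → roll 1 (new)  [load 115/125]
  110 → roll 2 (new)  [load 110/125]
  100 → roll 3 (new)  [load 100/125]
  100 → roll 4 (new)  [load 100/125]
  95 → roll 5 (new)  [load 95/125]
  60 → roll 6 (new)  [load 60/125]
  40 → roll 6  [load 100/125]
  35 → roll 7 (new)  [load 35/125]
  30 → roll 5  [load 125/125]
  25 → roll 3  [load 125/125]
  25 → roll 4  [load 125/125]
7 paper rolls opened.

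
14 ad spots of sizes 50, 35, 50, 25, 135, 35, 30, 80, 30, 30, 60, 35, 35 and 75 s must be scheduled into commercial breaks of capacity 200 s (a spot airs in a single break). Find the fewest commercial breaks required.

4

Total = 135 + 80 + 75 + 60 + 50 + 50 + 35 + 35 + 35 + 35 + 30 + 30 + 30 + 25 = 705 s.
Lower bound: ⌈705/200⌉ = 4 commercial breaks.
A packing using 4 commercial breaks:
  break 1: 135 + 60 = 195
  break 2: 80 + 75 + 35 = 190
  break 3: 50 + 50 + 35 + 35 + 30 = 200
  break 4: 35 + 30 + 30 + 25 = 120
This matches the lower bound, so 4 is optimal.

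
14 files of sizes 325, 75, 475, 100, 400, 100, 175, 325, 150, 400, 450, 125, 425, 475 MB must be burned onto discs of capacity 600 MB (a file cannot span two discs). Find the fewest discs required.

8

Total = 475 + 475 + 450 + 425 + 400 + 400 + 325 + 325 + 175 + 150 + 125 + 100 + 100 + 75 = 4000 MB.
Lower bound: ⌈4000/600⌉ = 7 discs.
Also, 8 files each exceed 300 MB, and no two of those can share a disc, so at least 8 discs are needed.
A packing using 8 discs:
  disc 1: 475 + 125 = 600
  disc 2: 475 + 100 = 575
  disc 3: 450 + 150 = 600
  disc 4: 425 + 175 = 600
  disc 5: 400 + 100 + 75 = 575
  disc 6: 400 = 400
  disc 7: 325 = 325
  disc 8: 325 = 325
This matches the lower bound, so 8 is optimal.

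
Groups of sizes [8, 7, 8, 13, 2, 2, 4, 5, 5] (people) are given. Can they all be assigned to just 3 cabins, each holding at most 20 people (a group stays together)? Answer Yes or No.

Yes

A valid assignment using 3 cabins:
  cabin 1: 13 + 7 = 20
  cabin 2: 8 + 8 + 4 = 20
  cabin 3: 5 + 5 + 2 + 2 = 14
Every load is within 20 people, so 3 cabins suffice.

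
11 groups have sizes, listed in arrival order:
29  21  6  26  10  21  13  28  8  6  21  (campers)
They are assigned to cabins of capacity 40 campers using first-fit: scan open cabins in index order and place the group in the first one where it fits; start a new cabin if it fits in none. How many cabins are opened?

  29 → cabin 1 (new)  [load 29/40]
  21 → cabin 2 (new)  [load 21/40]
  6 → cabin 1  [load 35/40]
  26 → cabin 3 (new)  [load 26/40]
  10 → cabin 2  [load 31/40]
  21 → cabin 4 (new)  [load 21/40]
  13 → cabin 3  [load 39/40]
  28 → cabin 5 (new)  [load 28/40]
  8 → cabin 2  [load 39/40]
  6 → cabin 4  [load 27/40]
  21 → cabin 6 (new)  [load 21/40]
6 cabins opened.

6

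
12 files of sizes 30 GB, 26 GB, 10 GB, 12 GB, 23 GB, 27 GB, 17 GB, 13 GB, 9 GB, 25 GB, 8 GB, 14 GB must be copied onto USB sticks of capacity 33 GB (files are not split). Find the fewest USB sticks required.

Total = 30 + 27 + 26 + 25 + 23 + 17 + 14 + 13 + 12 + 10 + 9 + 8 = 214 GB.
Lower bound: ⌈214/33⌉ = 7 USB sticks.
A packing using 8 USB sticks:
  USB stick 1: 30 = 30
  USB stick 2: 27 = 27
  USB stick 3: 26 = 26
  USB stick 4: 25 + 8 = 33
  USB stick 5: 23 + 10 = 33
  USB stick 6: 17 + 14 = 31
  USB stick 7: 13 + 12 = 25
  USB stick 8: 9 = 9
No arrangement into 7 USB sticks stays within capacity, so 8 is optimal.

8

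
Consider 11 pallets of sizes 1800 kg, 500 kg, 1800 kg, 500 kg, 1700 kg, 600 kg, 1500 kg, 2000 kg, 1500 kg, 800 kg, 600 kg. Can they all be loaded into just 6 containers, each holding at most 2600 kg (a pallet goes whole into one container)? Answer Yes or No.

Yes

A valid assignment using 6 containers:
  container 1: 2000 + 600 = 2600
  container 2: 1800 + 800 = 2600
  container 3: 1800 + 600 = 2400
  container 4: 1700 + 500 = 2200
  container 5: 1500 + 500 = 2000
  container 6: 1500 = 1500
Every load is within 2600 kg, so 6 containers suffice.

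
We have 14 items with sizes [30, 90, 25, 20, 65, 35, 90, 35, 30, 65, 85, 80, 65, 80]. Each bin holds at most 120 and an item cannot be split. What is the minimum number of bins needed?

Total = 90 + 90 + 85 + 80 + 80 + 65 + 65 + 65 + 35 + 35 + 30 + 30 + 25 + 20 = 795.
Lower bound: ⌈795/120⌉ = 7 bins.
Also, 8 items each exceed 60, and no two of those can share a bin, so at least 8 bins are needed.
A packing using 8 bins:
  bin 1: 90 + 30 = 120
  bin 2: 90 + 30 = 120
  bin 3: 85 + 35 = 120
  bin 4: 80 + 35 = 115
  bin 5: 80 + 25 = 105
  bin 6: 65 + 20 = 85
  bin 7: 65 = 65
  bin 8: 65 = 65
This matches the lower bound, so 8 is optimal.

8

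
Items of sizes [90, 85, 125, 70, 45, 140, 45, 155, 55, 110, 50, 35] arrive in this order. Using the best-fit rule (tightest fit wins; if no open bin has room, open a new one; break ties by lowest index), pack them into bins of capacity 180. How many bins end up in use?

  90 → bin 1 (new)  [load 90/180]
  85 → bin 1  [load 175/180]
  125 → bin 2 (new)  [load 125/180]
  70 → bin 3 (new)  [load 70/180]
  45 → bin 2  [load 170/180]
  140 → bin 4 (new)  [load 140/180]
  45 → bin 3  [load 115/180]
  155 → bin 5 (new)  [load 155/180]
  55 → bin 3  [load 170/180]
  110 → bin 6 (new)  [load 110/180]
  50 → bin 6  [load 160/180]
  35 → bin 4  [load 175/180]
6 bins opened.

6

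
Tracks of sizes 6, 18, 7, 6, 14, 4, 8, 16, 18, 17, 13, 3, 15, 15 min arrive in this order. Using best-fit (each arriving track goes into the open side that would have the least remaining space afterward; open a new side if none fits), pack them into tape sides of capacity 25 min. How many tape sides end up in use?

9

  6 → side 1 (new)  [load 6/25]
  18 → side 1  [load 24/25]
  7 → side 2 (new)  [load 7/25]
  6 → side 2  [load 13/25]
  14 → side 3 (new)  [load 14/25]
  4 → side 3  [load 18/25]
  8 → side 2  [load 21/25]
  16 → side 4 (new)  [load 16/25]
  18 → side 5 (new)  [load 18/25]
  17 → side 6 (new)  [load 17/25]
  13 → side 7 (new)  [load 13/25]
  3 → side 2  [load 24/25]
  15 → side 8 (new)  [load 15/25]
  15 → side 9 (new)  [load 15/25]
9 tape sides opened.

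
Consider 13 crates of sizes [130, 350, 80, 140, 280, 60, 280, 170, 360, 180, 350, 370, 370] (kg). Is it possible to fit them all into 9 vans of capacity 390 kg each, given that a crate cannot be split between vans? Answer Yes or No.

A valid assignment using 9 vans:
  van 1: 370 = 370
  van 2: 370 = 370
  van 3: 360 = 360
  van 4: 350 = 350
  van 5: 350 = 350
  van 6: 280 + 80 = 360
  van 7: 280 + 60 = 340
  van 8: 180 + 170 = 350
  van 9: 140 + 130 = 270
Every load is within 390 kg, so 9 vans suffice.

Yes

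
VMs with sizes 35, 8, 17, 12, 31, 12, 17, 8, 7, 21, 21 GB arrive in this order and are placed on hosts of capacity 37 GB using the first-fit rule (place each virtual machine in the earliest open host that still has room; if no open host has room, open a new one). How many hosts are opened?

  35 → host 1 (new)  [load 35/37]
  8 → host 2 (new)  [load 8/37]
  17 → host 2  [load 25/37]
  12 → host 2  [load 37/37]
  31 → host 3 (new)  [load 31/37]
  12 → host 4 (new)  [load 12/37]
  17 → host 4  [load 29/37]
  8 → host 4  [load 37/37]
  7 → host 5 (new)  [load 7/37]
  21 → host 5  [load 28/37]
  21 → host 6 (new)  [load 21/37]
6 hosts opened.

6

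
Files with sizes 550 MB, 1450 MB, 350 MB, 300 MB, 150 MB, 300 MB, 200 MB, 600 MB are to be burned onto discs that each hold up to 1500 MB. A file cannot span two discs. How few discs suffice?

Total = 1450 + 600 + 550 + 350 + 300 + 300 + 200 + 150 = 3900 MB.
Lower bound: ⌈3900/1500⌉ = 3 discs.
A packing using 3 discs:
  disc 1: 1450 = 1450
  disc 2: 600 + 550 + 350 = 1500
  disc 3: 300 + 300 + 200 + 150 = 950
This matches the lower bound, so 3 is optimal.

3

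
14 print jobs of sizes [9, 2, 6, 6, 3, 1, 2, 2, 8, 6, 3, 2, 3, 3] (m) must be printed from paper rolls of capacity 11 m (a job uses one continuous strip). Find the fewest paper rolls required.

Total = 9 + 8 + 6 + 6 + 6 + 3 + 3 + 3 + 3 + 2 + 2 + 2 + 2 + 1 = 56 m.
Lower bound: ⌈56/11⌉ = 6 paper rolls.
A packing using 6 paper rolls:
  roll 1: 9 + 2 = 11
  roll 2: 8 + 3 = 11
  roll 3: 6 + 3 + 2 = 11
  roll 4: 6 + 3 + 2 = 11
  roll 5: 6 + 3 + 2 = 11
  roll 6: 1 = 1
This matches the lower bound, so 6 is optimal.

6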